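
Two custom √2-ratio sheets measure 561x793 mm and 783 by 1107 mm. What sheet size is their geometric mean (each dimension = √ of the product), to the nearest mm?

Short side: √(561 · 783) = √439263 ≈ 662.8 → 663 mm
Long side: √(793 · 1107) = √877851 ≈ 936.9 → 937 mm

663 × 937 mm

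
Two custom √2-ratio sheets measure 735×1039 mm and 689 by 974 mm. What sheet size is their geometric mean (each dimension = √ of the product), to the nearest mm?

712 × 1006 mm

Short side: √(735 · 689) = √506415 ≈ 711.6 → 712 mm
Long side: √(1039 · 974) = √1011986 ≈ 1006.0 → 1006 mm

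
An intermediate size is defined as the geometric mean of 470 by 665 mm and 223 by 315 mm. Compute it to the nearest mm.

Short side: √(470 · 223) = √104810 ≈ 323.7 → 324 mm
Long side: √(665 · 315) = √209475 ≈ 457.7 → 458 mm

324 × 458 mm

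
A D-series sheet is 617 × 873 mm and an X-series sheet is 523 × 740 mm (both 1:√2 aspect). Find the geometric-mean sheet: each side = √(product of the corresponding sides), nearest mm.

Short side: √(617 · 523) = √322691 ≈ 568.1 → 568 mm
Long side: √(873 · 740) = √646020 ≈ 803.8 → 804 mm

568 × 804 mm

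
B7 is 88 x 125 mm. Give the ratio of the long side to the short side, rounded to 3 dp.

1.420

125 / 88 = 1.420
ISO 216 targets √2 ≈ 1.414; the +0.006 deviation is from mm rounding.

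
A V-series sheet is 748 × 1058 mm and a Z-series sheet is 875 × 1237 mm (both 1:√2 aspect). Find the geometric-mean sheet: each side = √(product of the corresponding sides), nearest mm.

Short side: √(748 · 875) = √654500 ≈ 809.0 → 809 mm
Long side: √(1058 · 1237) = √1308746 ≈ 1144.0 → 1144 mm

809 × 1144 mm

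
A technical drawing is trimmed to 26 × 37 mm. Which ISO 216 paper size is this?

A10 (26 × 37 mm)

Aspect ratio 37/26 ≈ 1.423 — close to the ISO √2 ≈ 1.414.
In the A-series (A0 area = 1 m²): A10 = 26 × 37 mm.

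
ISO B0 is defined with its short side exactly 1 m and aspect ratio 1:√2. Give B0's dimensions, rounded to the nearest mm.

1000 × 1414 mm

Short side = 1000 mm; long side = 1000√2 ≈ 1414.2 mm.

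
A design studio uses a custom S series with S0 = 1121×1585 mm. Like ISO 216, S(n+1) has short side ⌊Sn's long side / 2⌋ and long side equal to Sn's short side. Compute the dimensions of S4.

S1: ⌊1585/2⌋ × 1121 = 792 × 1121 mm
S2: ⌊1121/2⌋ × 792 = 560 × 792 mm
S3: ⌊792/2⌋ × 560 = 396 × 560 mm
S4: ⌊560/2⌋ × 396 = 280 × 396 mm

280 × 396 mm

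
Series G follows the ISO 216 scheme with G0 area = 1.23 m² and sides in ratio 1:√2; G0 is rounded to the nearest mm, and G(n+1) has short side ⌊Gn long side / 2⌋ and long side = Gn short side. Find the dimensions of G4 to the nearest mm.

Let G0's short side be w mm. w · w√2 = 1.23 m² = 1,230,000 mm², so w ≈ 932.6 mm and w√2 ≈ 1318.9 mm → G0 = 933 × 1319 mm.
G1: ⌊1319/2⌋ × 933 = 659 × 933 mm
G2: ⌊933/2⌋ × 659 = 466 × 659 mm
G3: ⌊659/2⌋ × 466 = 329 × 466 mm
G4: ⌊466/2⌋ × 329 = 233 × 329 mm

233 × 329 mm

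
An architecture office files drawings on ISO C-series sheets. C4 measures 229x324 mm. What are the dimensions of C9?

C5: ⌊324/2⌋ × 229 = 162 × 229 mm
C6: ⌊229/2⌋ × 162 = 114 × 162 mm
C7: ⌊162/2⌋ × 114 = 81 × 114 mm
C8: ⌊114/2⌋ × 81 = 57 × 81 mm
C9: ⌊81/2⌋ × 57 = 40 × 57 mm

40 × 57 mm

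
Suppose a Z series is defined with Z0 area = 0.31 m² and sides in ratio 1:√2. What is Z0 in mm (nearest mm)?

Let the short side be w mm. Then w · w√2 = 0.31 m² = 310,000 mm².
w² = 310,000/√2, so w ≈ 468.2 mm; long side = w√2 ≈ 662.1 mm.

468 × 662 mm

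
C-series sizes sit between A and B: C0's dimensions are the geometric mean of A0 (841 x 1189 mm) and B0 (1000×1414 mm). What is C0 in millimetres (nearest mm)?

917 × 1297 mm

Short: √(841 · 1000) = √841000 ≈ 917.1 mm.
Long: √(1189 · 1414) = √1681246 ≈ 1296.6 mm.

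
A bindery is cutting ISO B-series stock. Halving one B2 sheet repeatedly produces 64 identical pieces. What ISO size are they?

B8

64 = 2^6, so 6 halving steps.
B2 → B3 → … → B8 after 6 steps.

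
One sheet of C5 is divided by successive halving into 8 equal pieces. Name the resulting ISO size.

8 = 2^3, so 3 halving steps.
C5 → C6 → … → C8 after 3 steps.

C8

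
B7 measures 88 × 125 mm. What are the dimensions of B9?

B8: ⌊125/2⌋ × 88 = 62 × 88 mm
B9: ⌊88/2⌋ × 62 = 44 × 62 mm

44 × 62 mm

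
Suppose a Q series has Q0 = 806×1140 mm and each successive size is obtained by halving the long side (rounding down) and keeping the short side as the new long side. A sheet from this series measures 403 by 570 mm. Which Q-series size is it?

Q0: 806 × 1140 mm
Q1: 570 × 806 mm
Q2: 403 × 570 mm
Q3: 285 × 403 mm
→ matches Q2.

Q2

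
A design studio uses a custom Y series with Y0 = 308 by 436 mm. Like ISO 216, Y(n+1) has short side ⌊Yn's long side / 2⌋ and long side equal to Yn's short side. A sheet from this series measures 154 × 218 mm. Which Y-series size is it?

Y2

Y0: 308 × 436 mm
Y1: 218 × 308 mm
Y2: 154 × 218 mm
Y3: 109 × 154 mm
→ matches Y2.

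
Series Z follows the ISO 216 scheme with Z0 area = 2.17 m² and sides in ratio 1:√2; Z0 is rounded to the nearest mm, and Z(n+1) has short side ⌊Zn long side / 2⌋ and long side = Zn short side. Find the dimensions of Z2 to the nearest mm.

619 × 876 mm

Let Z0's short side be w mm. w · w√2 = 2.17 m² = 2,170,000 mm², so w ≈ 1238.7 mm and w√2 ≈ 1751.8 mm → Z0 = 1239 × 1752 mm.
Z1: ⌊1752/2⌋ × 1239 = 876 × 1239 mm
Z2: ⌊1239/2⌋ × 876 = 619 × 876 mm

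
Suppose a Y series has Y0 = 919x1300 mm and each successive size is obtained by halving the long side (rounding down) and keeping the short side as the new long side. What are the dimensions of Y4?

Y1 = 650 × 919 mm (from Y0 by 1 halving).
Y2: ⌊919/2⌋ × 650 = 459 × 650 mm
Y3: ⌊650/2⌋ × 459 = 325 × 459 mm
Y4: ⌊459/2⌋ × 325 = 229 × 325 mm

229 × 325 mm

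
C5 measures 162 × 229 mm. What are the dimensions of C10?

28 × 40 mm

C6: ⌊229/2⌋ × 162 = 114 × 162 mm
C7: ⌊162/2⌋ × 114 = 81 × 114 mm
C8: ⌊114/2⌋ × 81 = 57 × 81 mm
C9: ⌊81/2⌋ × 57 = 40 × 57 mm
C10: ⌊57/2⌋ × 40 = 28 × 40 mm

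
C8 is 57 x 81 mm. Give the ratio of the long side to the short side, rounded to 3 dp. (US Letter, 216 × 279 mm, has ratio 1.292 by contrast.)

81 / 57 = 1.421
ISO 216 targets √2 ≈ 1.414; the +0.007 deviation is from mm rounding.

1.421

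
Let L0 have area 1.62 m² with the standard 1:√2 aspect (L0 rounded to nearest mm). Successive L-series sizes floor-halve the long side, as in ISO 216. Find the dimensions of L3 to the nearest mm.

Let L0's short side be w mm. w · w√2 = 1.62 m² = 1,620,000 mm², so w ≈ 1070.3 mm and w√2 ≈ 1513.6 mm → L0 = 1070 × 1514 mm.
L1: ⌊1514/2⌋ × 1070 = 757 × 1070 mm
L2: ⌊1070/2⌋ × 757 = 535 × 757 mm
L3: ⌊757/2⌋ × 535 = 378 × 535 mm

378 × 535 mm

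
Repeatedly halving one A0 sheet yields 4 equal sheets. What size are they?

4 = 2^2, so 2 halving steps.
A0 → A1 → … → A2 after 2 steps.

A2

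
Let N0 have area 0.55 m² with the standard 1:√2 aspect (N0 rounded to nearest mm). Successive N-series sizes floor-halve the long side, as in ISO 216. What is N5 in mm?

Let N0's short side be w mm. w · w√2 = 0.55 m² = 550,000 mm², so w ≈ 623.6 mm and w√2 ≈ 881.9 mm → N0 = 624 × 882 mm.
N1: ⌊882/2⌋ × 624 = 441 × 624 mm
N2: ⌊624/2⌋ × 441 = 312 × 441 mm
N3: ⌊441/2⌋ × 312 = 220 × 312 mm
N4: ⌊312/2⌋ × 220 = 156 × 220 mm
N5: ⌊220/2⌋ × 156 = 110 × 156 mm

110 × 156 mm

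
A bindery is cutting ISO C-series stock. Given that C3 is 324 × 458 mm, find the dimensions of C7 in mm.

C4: ⌊458/2⌋ × 324 = 229 × 324 mm
C5: ⌊324/2⌋ × 229 = 162 × 229 mm
C6: ⌊229/2⌋ × 162 = 114 × 162 mm
C7: ⌊162/2⌋ × 114 = 81 × 114 mm

81 × 114 mm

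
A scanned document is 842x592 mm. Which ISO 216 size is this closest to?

A1 (594 × 841 mm)

Aspect ratio 842/592 ≈ 1.422 — close to the ISO √2 ≈ 1.414.
In the A-series (A0 area = 1 m²): A1 = 594 × 841 mm.
Off by 3 mm total — nearest standard size.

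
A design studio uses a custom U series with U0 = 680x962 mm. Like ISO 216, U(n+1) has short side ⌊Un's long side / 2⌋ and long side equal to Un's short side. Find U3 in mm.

U1: ⌊962/2⌋ × 680 = 481 × 680 mm
U2: ⌊680/2⌋ × 481 = 340 × 481 mm
U3: ⌊481/2⌋ × 340 = 240 × 340 mm

240 × 340 mm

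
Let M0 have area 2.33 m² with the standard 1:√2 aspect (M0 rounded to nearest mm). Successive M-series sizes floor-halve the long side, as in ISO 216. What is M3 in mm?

Let M0's short side be w mm. w · w√2 = 2.33 m² = 2,330,000 mm², so w ≈ 1283.6 mm and w√2 ≈ 1815.2 mm → M0 = 1284 × 1815 mm.
M1: ⌊1815/2⌋ × 1284 = 907 × 1284 mm
M2: ⌊1284/2⌋ × 907 = 642 × 907 mm
M3: ⌊907/2⌋ × 642 = 453 × 642 mm

453 × 642 mm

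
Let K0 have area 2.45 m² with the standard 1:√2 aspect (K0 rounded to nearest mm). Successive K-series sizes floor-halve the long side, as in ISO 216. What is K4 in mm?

Let K0's short side be w mm. w · w√2 = 2.45 m² = 2,450,000 mm², so w ≈ 1316.2 mm and w√2 ≈ 1861.4 mm → K0 = 1316 × 1861 mm.
K1: ⌊1861/2⌋ × 1316 = 930 × 1316 mm
K2: ⌊1316/2⌋ × 930 = 658 × 930 mm
K3: ⌊930/2⌋ × 658 = 465 × 658 mm
K4: ⌊658/2⌋ × 465 = 329 × 465 mm

329 × 465 mm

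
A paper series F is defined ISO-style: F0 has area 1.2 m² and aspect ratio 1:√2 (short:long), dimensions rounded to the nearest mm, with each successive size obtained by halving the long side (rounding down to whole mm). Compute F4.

230 × 325 mm

Let F0's short side be w mm. w · w√2 = 1.2 m² = 1,200,000 mm², so w ≈ 921.2 mm and w√2 ≈ 1302.7 mm → F0 = 921 × 1303 mm.
F1: ⌊1303/2⌋ × 921 = 651 × 921 mm
F2: ⌊921/2⌋ × 651 = 460 × 651 mm
F3: ⌊651/2⌋ × 460 = 325 × 460 mm
F4: ⌊460/2⌋ × 325 = 230 × 325 mm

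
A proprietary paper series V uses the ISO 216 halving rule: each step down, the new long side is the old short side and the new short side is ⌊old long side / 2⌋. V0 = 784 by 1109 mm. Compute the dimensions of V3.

V1: ⌊1109/2⌋ × 784 = 554 × 784 mm
V2: ⌊784/2⌋ × 554 = 392 × 554 mm
V3: ⌊554/2⌋ × 392 = 277 × 392 mm

277 × 392 mm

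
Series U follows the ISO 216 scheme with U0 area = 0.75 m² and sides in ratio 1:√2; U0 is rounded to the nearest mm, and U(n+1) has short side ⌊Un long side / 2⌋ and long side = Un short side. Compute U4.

182 × 257 mm

Let U0's short side be w mm. w · w√2 = 0.75 m² = 750,000 mm², so w ≈ 728.2 mm and w√2 ≈ 1029.9 mm → U0 = 728 × 1030 mm.
U1: ⌊1030/2⌋ × 728 = 515 × 728 mm
U2: ⌊728/2⌋ × 515 = 364 × 515 mm
U3: ⌊515/2⌋ × 364 = 257 × 364 mm
U4: ⌊364/2⌋ × 257 = 182 × 257 mm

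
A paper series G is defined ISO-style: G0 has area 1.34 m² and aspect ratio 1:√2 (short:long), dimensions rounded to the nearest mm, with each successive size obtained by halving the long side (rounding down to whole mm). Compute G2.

Let G0's short side be w mm. w · w√2 = 1.34 m² = 1,340,000 mm², so w ≈ 973.4 mm and w√2 ≈ 1376.6 mm → G0 = 973 × 1377 mm.
G1: ⌊1377/2⌋ × 973 = 688 × 973 mm
G2: ⌊973/2⌋ × 688 = 486 × 688 mm

486 × 688 mm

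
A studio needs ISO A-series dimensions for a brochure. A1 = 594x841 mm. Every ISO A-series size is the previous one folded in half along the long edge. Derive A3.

297 × 420 mm

A2: ⌊841/2⌋ × 594 = 420 × 594 mm
A3: ⌊594/2⌋ × 420 = 297 × 420 mm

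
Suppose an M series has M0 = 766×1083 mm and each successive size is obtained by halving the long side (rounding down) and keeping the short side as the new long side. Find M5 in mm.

135 × 191 mm

M1 = 541 × 766 mm (from M0 by 1 halving).
M2: ⌊766/2⌋ × 541 = 383 × 541 mm
M3: ⌊541/2⌋ × 383 = 270 × 383 mm
M4: ⌊383/2⌋ × 270 = 191 × 270 mm
M5: ⌊270/2⌋ × 191 = 135 × 191 mm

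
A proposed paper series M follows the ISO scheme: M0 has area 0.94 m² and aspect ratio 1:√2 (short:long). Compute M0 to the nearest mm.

815 × 1153 mm

Let the short side be w mm. Then w · w√2 = 0.94 m² = 940,000 mm².
w² = 940,000/√2, so w ≈ 815.3 mm; long side = w√2 ≈ 1153.0 mm.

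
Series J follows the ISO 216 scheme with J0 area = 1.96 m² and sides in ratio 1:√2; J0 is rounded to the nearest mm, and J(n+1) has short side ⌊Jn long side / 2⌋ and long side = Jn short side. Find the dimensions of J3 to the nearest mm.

Let J0's short side be w mm. w · w√2 = 1.96 m² = 1,960,000 mm², so w ≈ 1177.3 mm and w√2 ≈ 1664.9 mm → J0 = 1177 × 1665 mm.
J1: ⌊1665/2⌋ × 1177 = 832 × 1177 mm
J2: ⌊1177/2⌋ × 832 = 588 × 832 mm
J3: ⌊832/2⌋ × 588 = 416 × 588 mm

416 × 588 mm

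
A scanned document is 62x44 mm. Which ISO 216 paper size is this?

B9 (44 × 62 mm)

Aspect ratio 62/44 ≈ 1.409 — close to the ISO √2 ≈ 1.414.
In the B-series (B0 = 1000 × 1414 mm): B9 = 44 × 62 mm.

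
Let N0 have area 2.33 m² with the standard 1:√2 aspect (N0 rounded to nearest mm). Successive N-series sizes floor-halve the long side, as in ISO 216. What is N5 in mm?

Let N0's short side be w mm. w · w√2 = 2.33 m² = 2,330,000 mm², so w ≈ 1283.6 mm and w√2 ≈ 1815.2 mm → N0 = 1284 × 1815 mm.
N1: ⌊1815/2⌋ × 1284 = 907 × 1284 mm
N2: ⌊1284/2⌋ × 907 = 642 × 907 mm
N3: ⌊907/2⌋ × 642 = 453 × 642 mm
N4: ⌊642/2⌋ × 453 = 321 × 453 mm
N5: ⌊453/2⌋ × 321 = 226 × 321 mm

226 × 321 mm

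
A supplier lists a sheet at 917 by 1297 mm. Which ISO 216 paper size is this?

Aspect ratio 1297/917 ≈ 1.414 — close to the ISO √2 ≈ 1.414.
In the C-series (envelope sizes, between A and B): C0 = 917 × 1297 mm.

C0 (917 × 1297 mm)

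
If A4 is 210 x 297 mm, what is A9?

A5: ⌊297/2⌋ × 210 = 148 × 210 mm
A6: ⌊210/2⌋ × 148 = 105 × 148 mm
A7: ⌊148/2⌋ × 105 = 74 × 105 mm
A8: ⌊105/2⌋ × 74 = 52 × 74 mm
A9: ⌊74/2⌋ × 52 = 37 × 52 mm

37 × 52 mm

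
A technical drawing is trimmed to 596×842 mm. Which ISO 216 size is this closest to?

A1 (594 × 841 mm)

Aspect ratio 842/596 ≈ 1.413 — close to the ISO √2 ≈ 1.414.
In the A-series (A0 area = 1 m²): A1 = 594 × 841 mm.
Off by 3 mm total — nearest standard size.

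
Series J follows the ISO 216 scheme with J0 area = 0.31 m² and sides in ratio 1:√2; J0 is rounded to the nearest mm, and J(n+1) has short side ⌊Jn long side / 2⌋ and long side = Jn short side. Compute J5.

82 × 117 mm

Let J0's short side be w mm. w · w√2 = 0.31 m² = 310,000 mm², so w ≈ 468.2 mm and w√2 ≈ 662.1 mm → J0 = 468 × 662 mm.
J1: ⌊662/2⌋ × 468 = 331 × 468 mm
J2: ⌊468/2⌋ × 331 = 234 × 331 mm
J3: ⌊331/2⌋ × 234 = 165 × 234 mm
J4: ⌊234/2⌋ × 165 = 117 × 165 mm
J5: ⌊165/2⌋ × 117 = 82 × 117 mm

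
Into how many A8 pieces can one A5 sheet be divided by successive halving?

8

A5 = 148 × 210 mm; A8 = 52 × 74 mm.
Each halving step doubles the count; 3 steps from A5 to A8.
2^3 = 8.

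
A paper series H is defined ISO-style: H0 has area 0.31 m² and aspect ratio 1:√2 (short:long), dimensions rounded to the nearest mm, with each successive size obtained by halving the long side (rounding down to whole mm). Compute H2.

234 × 331 mm

Let H0's short side be w mm. w · w√2 = 0.31 m² = 310,000 mm², so w ≈ 468.2 mm and w√2 ≈ 662.1 mm → H0 = 468 × 662 mm.
H1: ⌊662/2⌋ × 468 = 331 × 468 mm
H2: ⌊468/2⌋ × 331 = 234 × 331 mm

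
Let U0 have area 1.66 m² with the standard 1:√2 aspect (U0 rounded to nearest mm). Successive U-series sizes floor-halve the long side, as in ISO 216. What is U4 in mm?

270 × 383 mm

Let U0's short side be w mm. w · w√2 = 1.66 m² = 1,660,000 mm², so w ≈ 1083.4 mm and w√2 ≈ 1532.2 mm → U0 = 1083 × 1532 mm.
U1: ⌊1532/2⌋ × 1083 = 766 × 1083 mm
U2: ⌊1083/2⌋ × 766 = 541 × 766 mm
U3: ⌊766/2⌋ × 541 = 383 × 541 mm
U4: ⌊541/2⌋ × 383 = 270 × 383 mm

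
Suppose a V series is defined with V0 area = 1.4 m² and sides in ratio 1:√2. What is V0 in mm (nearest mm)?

Let the short side be w mm. Then w · w√2 = 1.4 m² = 1,400,000 mm².
w² = 1,400,000/√2, so w ≈ 995.0 mm; long side = w√2 ≈ 1407.1 mm.

995 × 1407 mm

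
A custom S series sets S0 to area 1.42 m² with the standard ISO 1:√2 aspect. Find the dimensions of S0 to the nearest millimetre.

1002 × 1417 mm

Let the short side be w mm. Then w · w√2 = 1.42 m² = 1,420,000 mm².
w² = 1,420,000/√2, so w ≈ 1002.0 mm; long side = w√2 ≈ 1417.1 mm.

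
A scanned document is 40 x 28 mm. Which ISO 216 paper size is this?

C10 (28 × 40 mm)

Aspect ratio 40/28 ≈ 1.429 — close to the ISO √2 ≈ 1.414.
In the C-series (envelope sizes, between A and B): C10 = 28 × 40 mm.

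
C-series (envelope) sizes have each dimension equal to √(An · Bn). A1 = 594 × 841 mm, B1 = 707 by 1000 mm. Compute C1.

Short side: √(594 · 707) = √419958 ≈ 648.0 → 648 mm
Long side: √(841 · 1000) = √841000 ≈ 917.1 → 917 mm

648 × 917 mm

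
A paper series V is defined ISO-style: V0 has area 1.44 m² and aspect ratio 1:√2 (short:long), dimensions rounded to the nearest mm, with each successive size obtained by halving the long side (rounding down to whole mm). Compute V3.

Let V0's short side be w mm. w · w√2 = 1.44 m² = 1,440,000 mm², so w ≈ 1009.1 mm and w√2 ≈ 1427.0 mm → V0 = 1009 × 1427 mm.
V1: ⌊1427/2⌋ × 1009 = 713 × 1009 mm
V2: ⌊1009/2⌋ × 713 = 504 × 713 mm
V3: ⌊713/2⌋ × 504 = 356 × 504 mm

356 × 504 mm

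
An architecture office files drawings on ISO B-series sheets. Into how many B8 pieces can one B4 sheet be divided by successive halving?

Each ISO step halves the sheet: 1 × B4 → 2 × B5 → 4 × B6 → 8 × B7 → …
From B4 to B8 is 4 halving steps: 2^4 = 16.

16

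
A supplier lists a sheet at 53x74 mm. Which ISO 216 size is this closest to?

A8 (52 × 74 mm)

Aspect ratio 74/53 ≈ 1.396 (ISO target is √2 ≈ 1.414).
In the A-series (A0 area = 1 m²): A8 = 52 × 74 mm.
Off by 1 mm total — nearest standard size.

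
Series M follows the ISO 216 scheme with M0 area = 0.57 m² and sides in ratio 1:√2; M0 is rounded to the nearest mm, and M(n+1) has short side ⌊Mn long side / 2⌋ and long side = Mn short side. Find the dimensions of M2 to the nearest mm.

Let M0's short side be w mm. w · w√2 = 0.57 m² = 570,000 mm², so w ≈ 634.9 mm and w√2 ≈ 897.8 mm → M0 = 635 × 898 mm.
M1: ⌊898/2⌋ × 635 = 449 × 635 mm
M2: ⌊635/2⌋ × 449 = 317 × 449 mm

317 × 449 mm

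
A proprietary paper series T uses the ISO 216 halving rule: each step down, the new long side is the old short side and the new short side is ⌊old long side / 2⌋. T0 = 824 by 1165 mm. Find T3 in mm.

291 × 412 mm

T1: ⌊1165/2⌋ × 824 = 582 × 824 mm
T2: ⌊824/2⌋ × 582 = 412 × 582 mm
T3: ⌊582/2⌋ × 412 = 291 × 412 mm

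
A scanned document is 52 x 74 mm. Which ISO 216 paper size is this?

A8 (52 × 74 mm)

Aspect ratio 74/52 ≈ 1.423 — close to the ISO √2 ≈ 1.414.
In the A-series (A0 area = 1 m²): A8 = 52 × 74 mm.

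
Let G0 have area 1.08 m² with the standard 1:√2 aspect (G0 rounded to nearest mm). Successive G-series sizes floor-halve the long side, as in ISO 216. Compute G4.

218 × 309 mm

Let G0's short side be w mm. w · w√2 = 1.08 m² = 1,080,000 mm², so w ≈ 873.9 mm and w√2 ≈ 1235.9 mm → G0 = 874 × 1236 mm.
G1: ⌊1236/2⌋ × 874 = 618 × 874 mm
G2: ⌊874/2⌋ × 618 = 437 × 618 mm
G3: ⌊618/2⌋ × 437 = 309 × 437 mm
G4: ⌊437/2⌋ × 309 = 218 × 309 mm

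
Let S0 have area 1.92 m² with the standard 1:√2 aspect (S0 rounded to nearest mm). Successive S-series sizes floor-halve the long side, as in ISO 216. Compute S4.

291 × 412 mm

Let S0's short side be w mm. w · w√2 = 1.92 m² = 1,920,000 mm², so w ≈ 1165.2 mm and w√2 ≈ 1647.8 mm → S0 = 1165 × 1648 mm.
S1: ⌊1648/2⌋ × 1165 = 824 × 1165 mm
S2: ⌊1165/2⌋ × 824 = 582 × 824 mm
S3: ⌊824/2⌋ × 582 = 412 × 582 mm
S4: ⌊582/2⌋ × 412 = 291 × 412 mm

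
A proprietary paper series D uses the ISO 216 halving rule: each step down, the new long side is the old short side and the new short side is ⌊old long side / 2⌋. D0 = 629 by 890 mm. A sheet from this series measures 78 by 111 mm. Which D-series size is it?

D6

D0: 629 × 890 mm
D1: 445 × 629 mm
D2: 314 × 445 mm
D3: 222 × 314 mm
D4: 157 × 222 mm
D5: 111 × 157 mm
D6: 78 × 111 mm
D7: 55 × 78 mm
→ matches D6.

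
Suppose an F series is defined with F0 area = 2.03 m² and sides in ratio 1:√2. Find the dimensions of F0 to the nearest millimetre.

1198 × 1694 mm

Let the short side be w mm. Then w · w√2 = 2.03 m² = 2,030,000 mm².
w² = 2,030,000/√2, so w ≈ 1198.1 mm; long side = w√2 ≈ 1694.4 mm.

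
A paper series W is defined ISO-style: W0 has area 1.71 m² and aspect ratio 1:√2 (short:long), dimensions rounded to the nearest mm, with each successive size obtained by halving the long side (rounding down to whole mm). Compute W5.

194 × 275 mm

Let W0's short side be w mm. w · w√2 = 1.71 m² = 1,710,000 mm², so w ≈ 1099.6 mm and w√2 ≈ 1555.1 mm → W0 = 1100 × 1555 mm.
W1: ⌊1555/2⌋ × 1100 = 777 × 1100 mm
W2: ⌊1100/2⌋ × 777 = 550 × 777 mm
W3: ⌊777/2⌋ × 550 = 388 × 550 mm
W4: ⌊550/2⌋ × 388 = 275 × 388 mm
W5: ⌊388/2⌋ × 275 = 194 × 275 mm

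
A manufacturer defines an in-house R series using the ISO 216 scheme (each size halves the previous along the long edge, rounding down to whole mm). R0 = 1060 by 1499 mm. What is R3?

374 × 530 mm

R1: ⌊1499/2⌋ × 1060 = 749 × 1060 mm
R2: ⌊1060/2⌋ × 749 = 530 × 749 mm
R3: ⌊749/2⌋ × 530 = 374 × 530 mm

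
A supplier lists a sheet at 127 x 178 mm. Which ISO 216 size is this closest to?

Aspect ratio 178/127 ≈ 1.402 — close to the ISO √2 ≈ 1.414.
In the B-series (B0 = 1000 × 1414 mm): B6 = 125 × 176 mm.
Off by 4 mm total — nearest standard size.

B6 (125 × 176 mm)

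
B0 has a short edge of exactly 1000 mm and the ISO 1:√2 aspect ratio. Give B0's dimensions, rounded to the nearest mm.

1000 × 1414 mm

Short side = 1000 mm; long side = 1000√2 ≈ 1414.2 mm.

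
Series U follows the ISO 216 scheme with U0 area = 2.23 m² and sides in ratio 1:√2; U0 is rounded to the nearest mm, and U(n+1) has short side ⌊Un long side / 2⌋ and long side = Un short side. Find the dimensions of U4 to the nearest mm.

314 × 444 mm

Let U0's short side be w mm. w · w√2 = 2.23 m² = 2,230,000 mm², so w ≈ 1255.7 mm and w√2 ≈ 1775.9 mm → U0 = 1256 × 1776 mm.
U1: ⌊1776/2⌋ × 1256 = 888 × 1256 mm
U2: ⌊1256/2⌋ × 888 = 628 × 888 mm
U3: ⌊888/2⌋ × 628 = 444 × 628 mm
U4: ⌊628/2⌋ × 444 = 314 × 444 mm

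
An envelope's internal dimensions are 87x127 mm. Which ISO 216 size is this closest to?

Aspect ratio 127/87 ≈ 1.460 (ISO target is √2 ≈ 1.414).
In the B-series (B0 = 1000 × 1414 mm): B7 = 88 × 125 mm.
Off by 3 mm total — nearest standard size.

B7 (88 × 125 mm)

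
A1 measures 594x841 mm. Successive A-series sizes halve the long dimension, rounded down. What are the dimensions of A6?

105 × 148 mm

A2: ⌊841/2⌋ × 594 = 420 × 594 mm
A3: ⌊594/2⌋ × 420 = 297 × 420 mm
A4: ⌊420/2⌋ × 297 = 210 × 297 mm
A5: ⌊297/2⌋ × 210 = 148 × 210 mm
A6: ⌊210/2⌋ × 148 = 105 × 148 mm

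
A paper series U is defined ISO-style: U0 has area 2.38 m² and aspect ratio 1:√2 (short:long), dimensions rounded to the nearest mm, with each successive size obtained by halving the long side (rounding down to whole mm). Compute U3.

Let U0's short side be w mm. w · w√2 = 2.38 m² = 2,380,000 mm², so w ≈ 1297.3 mm and w√2 ≈ 1834.6 mm → U0 = 1297 × 1835 mm.
U1: ⌊1835/2⌋ × 1297 = 917 × 1297 mm
U2: ⌊1297/2⌋ × 917 = 648 × 917 mm
U3: ⌊917/2⌋ × 648 = 458 × 648 mm

458 × 648 mm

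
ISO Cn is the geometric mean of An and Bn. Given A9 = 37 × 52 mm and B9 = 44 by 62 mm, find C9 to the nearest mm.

40 × 57 mm

Short side: √(37 · 44) = √1628 ≈ 40.3 → 40 mm
Long side: √(52 · 62) = √3224 ≈ 56.8 → 57 mm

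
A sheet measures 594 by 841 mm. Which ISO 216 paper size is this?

A1 (594 × 841 mm)

Aspect ratio 841/594 ≈ 1.416 — close to the ISO √2 ≈ 1.414.
In the A-series (A0 area = 1 m²): A1 = 594 × 841 mm.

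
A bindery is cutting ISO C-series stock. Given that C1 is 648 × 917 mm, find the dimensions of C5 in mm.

162 × 229 mm

C2: ⌊917/2⌋ × 648 = 458 × 648 mm
C3: ⌊648/2⌋ × 458 = 324 × 458 mm
C4: ⌊458/2⌋ × 324 = 229 × 324 mm
C5: ⌊324/2⌋ × 229 = 162 × 229 mm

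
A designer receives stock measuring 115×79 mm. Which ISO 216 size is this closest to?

C7 (81 × 114 mm)

Aspect ratio 115/79 ≈ 1.456 (ISO target is √2 ≈ 1.414).
In the C-series (envelope sizes, between A and B): C7 = 81 × 114 mm.
Off by 3 mm total — nearest standard size.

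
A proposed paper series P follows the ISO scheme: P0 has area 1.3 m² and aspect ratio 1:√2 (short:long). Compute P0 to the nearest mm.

959 × 1356 mm

Let the short side be w mm. Then w · w√2 = 1.3 m² = 1,300,000 mm².
w² = 1,300,000/√2, so w ≈ 958.8 mm; long side = w√2 ≈ 1355.9 mm.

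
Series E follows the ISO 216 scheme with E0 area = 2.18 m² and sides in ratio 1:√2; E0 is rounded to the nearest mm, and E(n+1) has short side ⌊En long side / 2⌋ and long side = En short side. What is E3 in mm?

Let E0's short side be w mm. w · w√2 = 2.18 m² = 2,180,000 mm², so w ≈ 1241.6 mm and w√2 ≈ 1755.8 mm → E0 = 1242 × 1756 mm.
E1: ⌊1756/2⌋ × 1242 = 878 × 1242 mm
E2: ⌊1242/2⌋ × 878 = 621 × 878 mm
E3: ⌊878/2⌋ × 621 = 439 × 621 mm

439 × 621 mm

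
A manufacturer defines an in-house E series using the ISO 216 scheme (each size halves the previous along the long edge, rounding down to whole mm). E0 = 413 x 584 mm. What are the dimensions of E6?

51 × 73 mm

E1: ⌊584/2⌋ × 413 = 292 × 413 mm
E2: ⌊413/2⌋ × 292 = 206 × 292 mm
E3: ⌊292/2⌋ × 206 = 146 × 206 mm
E4: ⌊206/2⌋ × 146 = 103 × 146 mm
E5: ⌊146/2⌋ × 103 = 73 × 103 mm
E6: ⌊103/2⌋ × 73 = 51 × 73 mm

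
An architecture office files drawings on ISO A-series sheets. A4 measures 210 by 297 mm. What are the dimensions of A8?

52 × 74 mm

A5: ⌊297/2⌋ × 210 = 148 × 210 mm
A6: ⌊210/2⌋ × 148 = 105 × 148 mm
A7: ⌊148/2⌋ × 105 = 74 × 105 mm
A8: ⌊105/2⌋ × 74 = 52 × 74 mm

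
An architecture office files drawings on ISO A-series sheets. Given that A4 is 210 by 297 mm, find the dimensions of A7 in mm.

A5: ⌊297/2⌋ × 210 = 148 × 210 mm
A6: ⌊210/2⌋ × 148 = 105 × 148 mm
A7: ⌊148/2⌋ × 105 = 74 × 105 mm

74 × 105 mm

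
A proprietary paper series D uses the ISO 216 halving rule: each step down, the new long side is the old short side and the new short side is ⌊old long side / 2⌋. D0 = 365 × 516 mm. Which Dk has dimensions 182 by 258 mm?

D2

D0: 365 × 516 mm
D1: 258 × 365 mm
D2: 182 × 258 mm
D3: 129 × 182 mm
→ matches D2.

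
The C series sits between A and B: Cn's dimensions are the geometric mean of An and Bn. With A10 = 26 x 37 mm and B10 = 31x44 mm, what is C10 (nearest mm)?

Short side: √(26 · 31) = √806 ≈ 28.4 → 28 mm
Long side: √(37 · 44) = √1628 ≈ 40.3 → 40 mm

28 × 40 mm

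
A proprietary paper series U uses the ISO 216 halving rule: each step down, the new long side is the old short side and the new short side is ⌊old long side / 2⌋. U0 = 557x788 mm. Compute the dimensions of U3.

197 × 278 mm

U1: ⌊788/2⌋ × 557 = 394 × 557 mm
U2: ⌊557/2⌋ × 394 = 278 × 394 mm
U3: ⌊394/2⌋ × 278 = 197 × 278 mm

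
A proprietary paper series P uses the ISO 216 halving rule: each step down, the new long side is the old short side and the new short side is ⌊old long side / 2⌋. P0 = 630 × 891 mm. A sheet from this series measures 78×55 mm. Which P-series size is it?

P0: 630 × 891 mm
P1: 445 × 630 mm
P2: 315 × 445 mm
P3: 222 × 315 mm
P4: 157 × 222 mm
P5: 111 × 157 mm
P6: 78 × 111 mm
P7: 55 × 78 mm
P8: 39 × 55 mm
→ matches P7.

P7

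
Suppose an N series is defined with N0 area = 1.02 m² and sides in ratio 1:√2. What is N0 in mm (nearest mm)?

Let the short side be w mm. Then w · w√2 = 1.02 m² = 1,020,000 mm².
w² = 1,020,000/√2, so w ≈ 849.3 mm; long side = w√2 ≈ 1201.0 mm.

849 × 1201 mm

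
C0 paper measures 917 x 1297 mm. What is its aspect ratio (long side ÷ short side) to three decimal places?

1.414

1297 / 917 = 1.414
Matches √2 ≈ 1.414 — the ISO 216 defining ratio.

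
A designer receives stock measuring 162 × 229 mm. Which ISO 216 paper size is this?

C5 (162 × 229 mm)

Aspect ratio 229/162 ≈ 1.414 — close to the ISO √2 ≈ 1.414.
In the C-series (envelope sizes, between A and B): C5 = 162 × 229 mm.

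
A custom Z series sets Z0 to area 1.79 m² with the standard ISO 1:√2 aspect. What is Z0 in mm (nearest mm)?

1125 × 1591 mm

Let the short side be w mm. Then w · w√2 = 1.79 m² = 1,790,000 mm².
w² = 1,790,000/√2, so w ≈ 1125.0 mm; long side = w√2 ≈ 1591.1 mm.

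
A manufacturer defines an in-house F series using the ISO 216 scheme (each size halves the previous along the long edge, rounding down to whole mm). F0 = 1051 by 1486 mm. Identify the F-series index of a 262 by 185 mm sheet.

F5

F0: 1051 × 1486 mm
F1: 743 × 1051 mm
F2: 525 × 743 mm
F3: 371 × 525 mm
F4: 262 × 371 mm
F5: 185 × 262 mm
F6: 131 × 185 mm
→ matches F5.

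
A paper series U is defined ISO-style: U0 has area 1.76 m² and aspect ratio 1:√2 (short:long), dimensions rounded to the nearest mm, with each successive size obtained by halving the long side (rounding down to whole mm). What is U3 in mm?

Let U0's short side be w mm. w · w√2 = 1.76 m² = 1,760,000 mm², so w ≈ 1115.6 mm and w√2 ≈ 1577.7 mm → U0 = 1116 × 1578 mm.
U1: ⌊1578/2⌋ × 1116 = 789 × 1116 mm
U2: ⌊1116/2⌋ × 789 = 558 × 789 mm
U3: ⌊789/2⌋ × 558 = 394 × 558 mm

394 × 558 mm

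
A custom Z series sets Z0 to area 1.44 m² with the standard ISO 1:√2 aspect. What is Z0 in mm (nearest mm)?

Let the short side be w mm. Then w · w√2 = 1.44 m² = 1,440,000 mm².
w² = 1,440,000/√2, so w ≈ 1009.1 mm; long side = w√2 ≈ 1427.0 mm.

1009 × 1427 mm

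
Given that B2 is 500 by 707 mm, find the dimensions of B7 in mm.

88 × 125 mm

B3: ⌊707/2⌋ × 500 = 353 × 500 mm
B4: ⌊500/2⌋ × 353 = 250 × 353 mm
B5: ⌊353/2⌋ × 250 = 176 × 250 mm
B6: ⌊250/2⌋ × 176 = 125 × 176 mm
B7: ⌊176/2⌋ × 125 = 88 × 125 mm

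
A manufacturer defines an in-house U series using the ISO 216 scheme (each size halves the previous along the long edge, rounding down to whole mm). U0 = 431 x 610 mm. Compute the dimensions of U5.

76 × 107 mm

U1: ⌊610/2⌋ × 431 = 305 × 431 mm
U2: ⌊431/2⌋ × 305 = 215 × 305 mm
U3: ⌊305/2⌋ × 215 = 152 × 215 mm
U4: ⌊215/2⌋ × 152 = 107 × 152 mm
U5: ⌊152/2⌋ × 107 = 76 × 107 mm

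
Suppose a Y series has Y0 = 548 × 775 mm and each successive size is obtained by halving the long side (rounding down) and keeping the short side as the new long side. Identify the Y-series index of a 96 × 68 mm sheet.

Y0: 548 × 775 mm
Y1: 387 × 548 mm
Y2: 274 × 387 mm
Y3: 193 × 274 mm
Y4: 137 × 193 mm
Y5: 96 × 137 mm
Y6: 68 × 96 mm
Y7: 48 × 68 mm
→ matches Y6.

Y6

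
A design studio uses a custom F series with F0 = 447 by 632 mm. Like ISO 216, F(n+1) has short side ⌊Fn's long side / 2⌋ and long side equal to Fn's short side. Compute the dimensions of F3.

F1: ⌊632/2⌋ × 447 = 316 × 447 mm
F2: ⌊447/2⌋ × 316 = 223 × 316 mm
F3: ⌊316/2⌋ × 223 = 158 × 223 mm

158 × 223 mm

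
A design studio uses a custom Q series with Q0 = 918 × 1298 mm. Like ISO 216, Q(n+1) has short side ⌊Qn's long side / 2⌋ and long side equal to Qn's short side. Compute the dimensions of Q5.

Q1: ⌊1298/2⌋ × 918 = 649 × 918 mm
Q2: ⌊918/2⌋ × 649 = 459 × 649 mm
Q3: ⌊649/2⌋ × 459 = 324 × 459 mm
Q4: ⌊459/2⌋ × 324 = 229 × 324 mm
Q5: ⌊324/2⌋ × 229 = 162 × 229 mm

162 × 229 mm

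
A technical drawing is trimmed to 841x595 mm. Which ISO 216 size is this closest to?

Aspect ratio 841/595 ≈ 1.413 — close to the ISO √2 ≈ 1.414.
In the A-series (A0 area = 1 m²): A1 = 594 × 841 mm.
Off by 1 mm total — nearest standard size.

A1 (594 × 841 mm)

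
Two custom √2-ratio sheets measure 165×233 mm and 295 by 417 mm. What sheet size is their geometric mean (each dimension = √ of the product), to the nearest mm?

221 × 312 mm

Short side: √(165 · 295) = √48675 ≈ 220.6 → 221 mm
Long side: √(233 · 417) = √97161 ≈ 311.7 → 312 mm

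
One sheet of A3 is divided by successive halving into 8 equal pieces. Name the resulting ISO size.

A6

8 = 2^3, so 3 halving steps.
A3 → A4 → … → A6 after 3 steps.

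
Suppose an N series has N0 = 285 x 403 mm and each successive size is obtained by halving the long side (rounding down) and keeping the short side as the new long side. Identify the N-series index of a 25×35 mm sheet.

N0: 285 × 403 mm
N1: 201 × 285 mm
N2: 142 × 201 mm
N3: 100 × 142 mm
N4: 71 × 100 mm
N5: 50 × 71 mm
N6: 35 × 50 mm
N7: 25 × 35 mm
N8: 17 × 25 mm
→ matches N7.

N7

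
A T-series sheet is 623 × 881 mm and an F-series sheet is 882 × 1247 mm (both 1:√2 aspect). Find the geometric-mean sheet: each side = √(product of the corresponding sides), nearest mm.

Short side: √(623 · 882) = √549486 ≈ 741.3 → 741 mm
Long side: √(881 · 1247) = √1098607 ≈ 1048.1 → 1048 mm

741 × 1048 mm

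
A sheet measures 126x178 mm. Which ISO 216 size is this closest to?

Aspect ratio 178/126 ≈ 1.413 — close to the ISO √2 ≈ 1.414.
In the B-series (B0 = 1000 × 1414 mm): B6 = 125 × 176 mm.
Off by 3 mm total — nearest standard size.

B6 (125 × 176 mm)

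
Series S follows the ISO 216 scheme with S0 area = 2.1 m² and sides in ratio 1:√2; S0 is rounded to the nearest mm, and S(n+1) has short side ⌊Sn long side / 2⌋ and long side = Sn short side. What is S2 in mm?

Let S0's short side be w mm. w · w√2 = 2.1 m² = 2,100,000 mm², so w ≈ 1218.6 mm and w√2 ≈ 1723.3 mm → S0 = 1219 × 1723 mm.
S1: ⌊1723/2⌋ × 1219 = 861 × 1219 mm
S2: ⌊1219/2⌋ × 861 = 609 × 861 mm

609 × 861 mm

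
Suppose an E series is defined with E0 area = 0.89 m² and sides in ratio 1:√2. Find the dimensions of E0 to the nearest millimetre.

Let the short side be w mm. Then w · w√2 = 0.89 m² = 890,000 mm².
w² = 890,000/√2, so w ≈ 793.3 mm; long side = w√2 ≈ 1121.9 mm.

793 × 1122 mm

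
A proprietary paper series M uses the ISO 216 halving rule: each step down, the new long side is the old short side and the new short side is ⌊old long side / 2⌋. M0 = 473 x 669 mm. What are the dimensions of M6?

59 × 83 mm

M1 = 334 × 473 mm (from M0 by 1 halving).
M2: ⌊473/2⌋ × 334 = 236 × 334 mm
M3: ⌊334/2⌋ × 236 = 167 × 236 mm
M4: ⌊236/2⌋ × 167 = 118 × 167 mm
M5: ⌊167/2⌋ × 118 = 83 × 118 mm
M6: ⌊118/2⌋ × 83 = 59 × 83 mm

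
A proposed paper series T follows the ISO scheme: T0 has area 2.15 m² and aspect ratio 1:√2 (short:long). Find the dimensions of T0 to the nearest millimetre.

1233 × 1744 mm

Let the short side be w mm. Then w · w√2 = 2.15 m² = 2,150,000 mm².
w² = 2,150,000/√2, so w ≈ 1233.0 mm; long side = w√2 ≈ 1743.7 mm.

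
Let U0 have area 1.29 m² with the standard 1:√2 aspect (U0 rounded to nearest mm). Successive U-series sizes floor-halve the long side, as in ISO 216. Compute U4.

Let U0's short side be w mm. w · w√2 = 1.29 m² = 1,290,000 mm², so w ≈ 955.1 mm and w√2 ≈ 1350.7 mm → U0 = 955 × 1351 mm.
U1: ⌊1351/2⌋ × 955 = 675 × 955 mm
U2: ⌊955/2⌋ × 675 = 477 × 675 mm
U3: ⌊675/2⌋ × 477 = 337 × 477 mm
U4: ⌊477/2⌋ × 337 = 238 × 337 mm

238 × 337 mm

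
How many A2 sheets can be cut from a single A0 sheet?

4

A0 = 841 × 1189 mm; A2 = 420 × 594 mm.
Each halving step doubles the count; 2 steps from A0 to A2.
2^2 = 4.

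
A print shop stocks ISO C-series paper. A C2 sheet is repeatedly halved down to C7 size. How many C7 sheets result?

Each ISO step halves the sheet: 1 × C2 → 2 × C3 → 4 × C4 → 8 × C5 → …
From C2 to C7 is 5 halving steps: 2^5 = 32.

32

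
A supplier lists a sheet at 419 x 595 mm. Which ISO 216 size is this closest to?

A2 (420 × 594 mm)

Aspect ratio 595/419 ≈ 1.420 — close to the ISO √2 ≈ 1.414.
In the A-series (A0 area = 1 m²): A2 = 420 × 594 mm.
Off by 2 mm total — nearest standard size.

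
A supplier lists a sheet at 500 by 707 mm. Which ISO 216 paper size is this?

Aspect ratio 707/500 ≈ 1.414 — close to the ISO √2 ≈ 1.414.
In the B-series (B0 = 1000 × 1414 mm): B2 = 500 × 707 mm.

B2 (500 × 707 mm)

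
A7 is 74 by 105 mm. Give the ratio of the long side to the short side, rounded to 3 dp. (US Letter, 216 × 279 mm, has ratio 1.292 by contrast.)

105 / 74 = 1.419
ISO 216 targets √2 ≈ 1.414; the +0.005 deviation is from mm rounding.

1.419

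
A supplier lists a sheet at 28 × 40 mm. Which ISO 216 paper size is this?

C10 (28 × 40 mm)

Aspect ratio 40/28 ≈ 1.429 — close to the ISO √2 ≈ 1.414.
In the C-series (envelope sizes, between A and B): C10 = 28 × 40 mm.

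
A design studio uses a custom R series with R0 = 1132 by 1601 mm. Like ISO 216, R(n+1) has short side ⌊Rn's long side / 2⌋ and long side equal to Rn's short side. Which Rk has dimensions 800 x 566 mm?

R0: 1132 × 1601 mm
R1: 800 × 1132 mm
R2: 566 × 800 mm
R3: 400 × 566 mm
→ matches R2.

R2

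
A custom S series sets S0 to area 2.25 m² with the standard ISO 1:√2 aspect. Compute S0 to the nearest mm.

Let the short side be w mm. Then w · w√2 = 2.25 m² = 2,250,000 mm².
w² = 2,250,000/√2, so w ≈ 1261.3 mm; long side = w√2 ≈ 1783.8 mm.

1261 × 1784 mm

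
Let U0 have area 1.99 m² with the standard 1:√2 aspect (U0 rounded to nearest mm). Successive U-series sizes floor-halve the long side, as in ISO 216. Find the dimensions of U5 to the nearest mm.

209 × 296 mm

Let U0's short side be w mm. w · w√2 = 1.99 m² = 1,990,000 mm², so w ≈ 1186.2 mm and w√2 ≈ 1677.6 mm → U0 = 1186 × 1678 mm.
U1: ⌊1678/2⌋ × 1186 = 839 × 1186 mm
U2: ⌊1186/2⌋ × 839 = 593 × 839 mm
U3: ⌊839/2⌋ × 593 = 419 × 593 mm
U4: ⌊593/2⌋ × 419 = 296 × 419 mm
U5: ⌊419/2⌋ × 296 = 209 × 296 mm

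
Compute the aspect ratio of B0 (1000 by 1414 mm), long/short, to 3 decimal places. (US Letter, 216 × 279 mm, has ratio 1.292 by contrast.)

1414 / 1000 = 1.414
Matches √2 ≈ 1.414 — the ISO 216 defining ratio.

1.414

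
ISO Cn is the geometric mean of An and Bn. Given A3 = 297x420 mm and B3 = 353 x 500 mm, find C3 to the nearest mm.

324 × 458 mm

Short side: √(297 · 353) = √104841 ≈ 323.8 → 324 mm
Long side: √(420 · 500) = √210000 ≈ 458.3 → 458 mm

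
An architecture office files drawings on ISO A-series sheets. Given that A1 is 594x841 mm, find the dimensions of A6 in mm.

A2: ⌊841/2⌋ × 594 = 420 × 594 mm
A3: ⌊594/2⌋ × 420 = 297 × 420 mm
A4: ⌊420/2⌋ × 297 = 210 × 297 mm
A5: ⌊297/2⌋ × 210 = 148 × 210 mm
A6: ⌊210/2⌋ × 148 = 105 × 148 mm

105 × 148 mm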